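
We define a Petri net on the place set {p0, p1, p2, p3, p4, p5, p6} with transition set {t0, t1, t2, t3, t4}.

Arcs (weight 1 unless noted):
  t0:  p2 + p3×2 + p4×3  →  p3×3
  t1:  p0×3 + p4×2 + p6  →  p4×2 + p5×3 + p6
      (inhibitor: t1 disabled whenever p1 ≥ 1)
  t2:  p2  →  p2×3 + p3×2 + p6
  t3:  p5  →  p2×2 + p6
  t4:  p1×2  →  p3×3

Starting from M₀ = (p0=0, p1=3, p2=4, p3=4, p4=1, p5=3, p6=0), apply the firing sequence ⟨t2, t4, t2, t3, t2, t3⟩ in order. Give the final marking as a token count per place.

(p0=0, p1=1, p2=14, p3=13, p4=1, p5=1, p6=5)

step 1: fire t2:  (p0=0, p1=3, p2=4, p3=4, p4=1, p5=3, p6=0) → (p0=0, p1=3, p2=6, p3=6, p4=1, p5=3, p6=1)
step 2: fire t4:  (p0=0, p1=3, p2=6, p3=6, p4=1, p5=3, p6=1) → (p0=0, p1=1, p2=6, p3=9, p4=1, p5=3, p6=1)
step 3: fire t2:  (p0=0, p1=1, p2=6, p3=9, p4=1, p5=3, p6=1) → (p0=0, p1=1, p2=8, p3=11, p4=1, p5=3, p6=2)
step 4: fire t3:  (p0=0, p1=1, p2=8, p3=11, p4=1, p5=3, p6=2) → (p0=0, p1=1, p2=10, p3=11, p4=1, p5=2, p6=3)
step 5: fire t2:  (p0=0, p1=1, p2=10, p3=11, p4=1, p5=2, p6=3) → (p0=0, p1=1, p2=12, p3=13, p4=1, p5=2, p6=4)
step 6: fire t3:  (p0=0, p1=1, p2=12, p3=13, p4=1, p5=2, p6=4) → (p0=0, p1=1, p2=14, p3=13, p4=1, p5=1, p6=5)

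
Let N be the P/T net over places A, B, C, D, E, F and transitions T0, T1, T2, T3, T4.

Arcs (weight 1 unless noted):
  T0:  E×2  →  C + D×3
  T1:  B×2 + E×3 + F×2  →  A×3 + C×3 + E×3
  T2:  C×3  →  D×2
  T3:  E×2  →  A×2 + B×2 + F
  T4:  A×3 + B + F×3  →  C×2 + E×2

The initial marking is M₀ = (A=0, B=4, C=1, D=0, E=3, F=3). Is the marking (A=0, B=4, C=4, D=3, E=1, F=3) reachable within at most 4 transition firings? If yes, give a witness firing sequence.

NO — not reachable within 4 firings

depth 0: 1 marking
depth 1: 4 markings reached so far
depth 2: 7 markings reached so far
depth 3: 9 markings reached so far
depth 4: 9 markings reached so far
(frontier empty at depth 4; search complete)
target is not among the 9 markings reachable within 4 steps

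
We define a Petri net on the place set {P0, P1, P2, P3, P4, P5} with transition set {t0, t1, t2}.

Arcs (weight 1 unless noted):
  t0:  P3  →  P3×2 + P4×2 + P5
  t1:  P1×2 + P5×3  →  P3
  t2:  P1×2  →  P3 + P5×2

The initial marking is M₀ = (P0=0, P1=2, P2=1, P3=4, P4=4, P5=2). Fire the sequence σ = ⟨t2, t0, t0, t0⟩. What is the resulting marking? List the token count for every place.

step 1: fire t2:  (P0=0, P1=2, P2=1, P3=4, P4=4, P5=2) → (P0=0, P1=0, P2=1, P3=5, P4=4, P5=4)
step 2: fire t0:  (P0=0, P1=0, P2=1, P3=5, P4=4, P5=4) → (P0=0, P1=0, P2=1, P3=6, P4=6, P5=5)
step 3: fire t0:  (P0=0, P1=0, P2=1, P3=6, P4=6, P5=5) → (P0=0, P1=0, P2=1, P3=7, P4=8, P5=6)
step 4: fire t0:  (P0=0, P1=0, P2=1, P3=7, P4=8, P5=6) → (P0=0, P1=0, P2=1, P3=8, P4=10, P5=7)

(P0=0, P1=0, P2=1, P3=8, P4=10, P5=7)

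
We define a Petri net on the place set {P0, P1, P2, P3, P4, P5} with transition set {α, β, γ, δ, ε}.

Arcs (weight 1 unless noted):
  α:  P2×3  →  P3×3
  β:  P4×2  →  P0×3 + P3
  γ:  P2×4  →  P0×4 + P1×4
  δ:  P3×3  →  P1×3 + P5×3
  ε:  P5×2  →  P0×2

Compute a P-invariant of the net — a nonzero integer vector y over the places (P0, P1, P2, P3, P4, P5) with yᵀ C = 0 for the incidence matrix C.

y = (P0:0, P1:2, P2:2, P3:2, P4:1, P5:0)

Incidence matrix C (rows=places, cols=transitions):
        α    β    γ    δ    ε
   P0   0    3    4    0    2
   P1   0    0    4    3    0
   P2  -3    0   -4    0    0
   P3   3    1    0   -3    0
   P4   0   -2    0    0    0
   P5   0    0    0    3   -2

Candidate y = [0, 2, 2, 2, 1, 0]; check y·C column-wise:
  col α: 2·0 + 2·-3 + 2·3 + 1·0 = 0
  col β: 0·3 + 2·0 + 2·0 + 2·1 + 1·-2 = 0
  col γ: 0·4 + 2·4 + 2·-4 + 2·0 + 1·0 = 0
  col δ: 2·3 + 2·0 + 2·-3 + 1·0 + 0·3 = 0
  col ε: 0·2 + 2·0 + 2·0 + 2·0 + 1·0 + 0·-2 = 0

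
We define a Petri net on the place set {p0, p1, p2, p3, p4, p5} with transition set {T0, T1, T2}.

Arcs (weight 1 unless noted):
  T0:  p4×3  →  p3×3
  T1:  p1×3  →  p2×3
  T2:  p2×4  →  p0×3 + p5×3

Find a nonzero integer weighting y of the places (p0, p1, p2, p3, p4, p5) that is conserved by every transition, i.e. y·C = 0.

Incidence matrix C (rows=places, cols=transitions):
       T0   T1   T2
   p0   0    0    3
   p1   0   -3    0
   p2   0    3   -4
   p3   3    0    0
   p4  -3    0    0
   p5   0    0    3

Candidate y = [4, 3, 3, 0, 0, 0]; check y·C column-wise:
  col T0: 4·0 + 3·0 + 3·0 + 0·3 + 0·-3 = 0
  col T1: 4·0 + 3·-3 + 3·3 = 0
  col T2: 4·3 + 3·0 + 3·-4 + 0·3 = 0

y = (p0:4, p1:3, p2:3, p3:0, p4:0, p5:0)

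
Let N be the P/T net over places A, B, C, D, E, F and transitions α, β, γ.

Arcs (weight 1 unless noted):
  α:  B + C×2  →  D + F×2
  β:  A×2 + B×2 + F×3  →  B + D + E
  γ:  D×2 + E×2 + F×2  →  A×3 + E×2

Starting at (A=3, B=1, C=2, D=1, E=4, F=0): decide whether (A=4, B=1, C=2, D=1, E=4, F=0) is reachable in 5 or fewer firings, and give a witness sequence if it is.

depth 0: 1 marking
depth 1: 2 markings reached so far
depth 2: 3 markings reached so far
depth 3: 3 markings reached so far
(frontier empty at depth 3; search complete)
target is not among the 3 markings reachable within 5 steps

NO — not reachable within 5 firings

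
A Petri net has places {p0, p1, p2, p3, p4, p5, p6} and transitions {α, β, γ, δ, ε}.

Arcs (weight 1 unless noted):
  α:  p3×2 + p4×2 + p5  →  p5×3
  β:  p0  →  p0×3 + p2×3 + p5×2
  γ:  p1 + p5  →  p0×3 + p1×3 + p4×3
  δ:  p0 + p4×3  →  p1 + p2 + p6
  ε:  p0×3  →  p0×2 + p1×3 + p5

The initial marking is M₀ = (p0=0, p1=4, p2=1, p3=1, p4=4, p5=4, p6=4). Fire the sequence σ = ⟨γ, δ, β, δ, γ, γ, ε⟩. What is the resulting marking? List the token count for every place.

(p0=8, p1=15, p2=6, p3=1, p4=7, p5=4, p6=6)

step 1: fire γ:  (p0=0, p1=4, p2=1, p3=1, p4=4, p5=4, p6=4) → (p0=3, p1=6, p2=1, p3=1, p4=7, p5=3, p6=4)
step 2: fire δ:  (p0=3, p1=6, p2=1, p3=1, p4=7, p5=3, p6=4) → (p0=2, p1=7, p2=2, p3=1, p4=4, p5=3, p6=5)
step 3: fire β:  (p0=2, p1=7, p2=2, p3=1, p4=4, p5=3, p6=5) → (p0=4, p1=7, p2=5, p3=1, p4=4, p5=5, p6=5)
step 4: fire δ:  (p0=4, p1=7, p2=5, p3=1, p4=4, p5=5, p6=5) → (p0=3, p1=8, p2=6, p3=1, p4=1, p5=5, p6=6)
step 5: fire γ:  (p0=3, p1=8, p2=6, p3=1, p4=1, p5=5, p6=6) → (p0=6, p1=10, p2=6, p3=1, p4=4, p5=4, p6=6)
step 6: fire γ:  (p0=6, p1=10, p2=6, p3=1, p4=4, p5=4, p6=6) → (p0=9, p1=12, p2=6, p3=1, p4=7, p5=3, p6=6)
step 7: fire ε:  (p0=9, p1=12, p2=6, p3=1, p4=7, p5=3, p6=6) → (p0=8, p1=15, p2=6, p3=1, p4=7, p5=4, p6=6)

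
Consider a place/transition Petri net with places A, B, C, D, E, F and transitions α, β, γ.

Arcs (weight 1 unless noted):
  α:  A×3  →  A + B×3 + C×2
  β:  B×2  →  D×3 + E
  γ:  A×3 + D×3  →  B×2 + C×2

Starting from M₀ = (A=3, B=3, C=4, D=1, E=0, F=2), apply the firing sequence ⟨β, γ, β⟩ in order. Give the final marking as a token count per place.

step 1: fire β:  (A=3, B=3, C=4, D=1, E=0, F=2) → (A=3, B=1, C=4, D=4, E=1, F=2)
step 2: fire γ:  (A=3, B=1, C=4, D=4, E=1, F=2) → (A=0, B=3, C=6, D=1, E=1, F=2)
step 3: fire β:  (A=0, B=3, C=6, D=1, E=1, F=2) → (A=0, B=1, C=6, D=4, E=2, F=2)

(A=0, B=1, C=6, D=4, E=2, F=2)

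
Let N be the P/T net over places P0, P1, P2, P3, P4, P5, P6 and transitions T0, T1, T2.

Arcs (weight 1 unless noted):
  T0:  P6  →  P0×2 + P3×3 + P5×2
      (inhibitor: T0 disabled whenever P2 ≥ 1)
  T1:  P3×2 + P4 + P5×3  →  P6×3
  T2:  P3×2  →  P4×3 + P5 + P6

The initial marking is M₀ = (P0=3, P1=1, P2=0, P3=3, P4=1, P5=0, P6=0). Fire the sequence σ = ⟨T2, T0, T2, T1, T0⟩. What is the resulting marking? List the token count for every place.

step 1: fire T2:  (P0=3, P1=1, P2=0, P3=3, P4=1, P5=0, P6=0) → (P0=3, P1=1, P2=0, P3=1, P4=4, P5=1, P6=1)
step 2: fire T0:  (P0=3, P1=1, P2=0, P3=1, P4=4, P5=1, P6=1) → (P0=5, P1=1, P2=0, P3=4, P4=4, P5=3, P6=0)
step 3: fire T2:  (P0=5, P1=1, P2=0, P3=4, P4=4, P5=3, P6=0) → (P0=5, P1=1, P2=0, P3=2, P4=7, P5=4, P6=1)
step 4: fire T1:  (P0=5, P1=1, P2=0, P3=2, P4=7, P5=4, P6=1) → (P0=5, P1=1, P2=0, P3=0, P4=6, P5=1, P6=4)
step 5: fire T0:  (P0=5, P1=1, P2=0, P3=0, P4=6, P5=1, P6=4) → (P0=7, P1=1, P2=0, P3=3, P4=6, P5=3, P6=3)

(P0=7, P1=1, P2=0, P3=3, P4=6, P5=3, P6=3)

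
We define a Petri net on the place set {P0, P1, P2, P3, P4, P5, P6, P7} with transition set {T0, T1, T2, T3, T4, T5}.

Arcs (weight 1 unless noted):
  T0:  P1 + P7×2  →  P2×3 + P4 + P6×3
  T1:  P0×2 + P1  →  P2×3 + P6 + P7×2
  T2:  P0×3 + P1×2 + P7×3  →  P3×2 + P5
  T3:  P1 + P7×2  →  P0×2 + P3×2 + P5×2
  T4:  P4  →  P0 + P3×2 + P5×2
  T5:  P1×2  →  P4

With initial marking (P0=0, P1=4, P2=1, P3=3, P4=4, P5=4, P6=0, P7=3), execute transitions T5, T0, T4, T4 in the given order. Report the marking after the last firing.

(P0=2, P1=1, P2=4, P3=7, P4=4, P5=8, P6=3, P7=1)

step 1: fire T5:  (P0=0, P1=4, P2=1, P3=3, P4=4, P5=4, P6=0, P7=3) → (P0=0, P1=2, P2=1, P3=3, P4=5, P5=4, P6=0, P7=3)
step 2: fire T0:  (P0=0, P1=2, P2=1, P3=3, P4=5, P5=4, P6=0, P7=3) → (P0=0, P1=1, P2=4, P3=3, P4=6, P5=4, P6=3, P7=1)
step 3: fire T4:  (P0=0, P1=1, P2=4, P3=3, P4=6, P5=4, P6=3, P7=1) → (P0=1, P1=1, P2=4, P3=5, P4=5, P5=6, P6=3, P7=1)
step 4: fire T4:  (P0=1, P1=1, P2=4, P3=5, P4=5, P5=6, P6=3, P7=1) → (P0=2, P1=1, P2=4, P3=7, P4=4, P5=8, P6=3, P7=1)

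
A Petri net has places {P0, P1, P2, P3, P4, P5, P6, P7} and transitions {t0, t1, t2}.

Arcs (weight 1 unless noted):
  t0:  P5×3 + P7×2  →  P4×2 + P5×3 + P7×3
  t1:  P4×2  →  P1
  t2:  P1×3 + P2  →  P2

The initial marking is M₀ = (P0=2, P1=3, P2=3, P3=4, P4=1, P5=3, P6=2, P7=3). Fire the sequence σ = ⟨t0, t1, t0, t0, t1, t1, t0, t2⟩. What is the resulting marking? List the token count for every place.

(P0=2, P1=3, P2=3, P3=4, P4=3, P5=3, P6=2, P7=7)

step 1: fire t0:  (P0=2, P1=3, P2=3, P3=4, P4=1, P5=3, P6=2, P7=3) → (P0=2, P1=3, P2=3, P3=4, P4=3, P5=3, P6=2, P7=4)
step 2: fire t1:  (P0=2, P1=3, P2=3, P3=4, P4=3, P5=3, P6=2, P7=4) → (P0=2, P1=4, P2=3, P3=4, P4=1, P5=3, P6=2, P7=4)
step 3: fire t0:  (P0=2, P1=4, P2=3, P3=4, P4=1, P5=3, P6=2, P7=4) → (P0=2, P1=4, P2=3, P3=4, P4=3, P5=3, P6=2, P7=5)
step 4: fire t0:  (P0=2, P1=4, P2=3, P3=4, P4=3, P5=3, P6=2, P7=5) → (P0=2, P1=4, P2=3, P3=4, P4=5, P5=3, P6=2, P7=6)
step 5: fire t1:  (P0=2, P1=4, P2=3, P3=4, P4=5, P5=3, P6=2, P7=6) → (P0=2, P1=5, P2=3, P3=4, P4=3, P5=3, P6=2, P7=6)
step 6: fire t1:  (P0=2, P1=5, P2=3, P3=4, P4=3, P5=3, P6=2, P7=6) → (P0=2, P1=6, P2=3, P3=4, P4=1, P5=3, P6=2, P7=6)
step 7: fire t0:  (P0=2, P1=6, P2=3, P3=4, P4=1, P5=3, P6=2, P7=6) → (P0=2, P1=6, P2=3, P3=4, P4=3, P5=3, P6=2, P7=7)
step 8: fire t2:  (P0=2, P1=6, P2=3, P3=4, P4=3, P5=3, P6=2, P7=7) → (P0=2, P1=3, P2=3, P3=4, P4=3, P5=3, P6=2, P7=7)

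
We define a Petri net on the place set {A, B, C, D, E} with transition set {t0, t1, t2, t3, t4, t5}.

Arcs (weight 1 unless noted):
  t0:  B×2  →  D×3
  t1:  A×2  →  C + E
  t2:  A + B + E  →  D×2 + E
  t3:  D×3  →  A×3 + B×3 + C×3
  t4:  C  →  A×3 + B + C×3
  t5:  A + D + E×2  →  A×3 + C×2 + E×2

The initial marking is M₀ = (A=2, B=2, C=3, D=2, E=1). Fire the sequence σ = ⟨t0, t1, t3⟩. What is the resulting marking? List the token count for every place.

(A=3, B=3, C=7, D=2, E=2)

step 1: fire t0:  (A=2, B=2, C=3, D=2, E=1) → (A=2, B=0, C=3, D=5, E=1)
step 2: fire t1:  (A=2, B=0, C=3, D=5, E=1) → (A=0, B=0, C=4, D=5, E=2)
step 3: fire t3:  (A=0, B=0, C=4, D=5, E=2) → (A=3, B=3, C=7, D=2, E=2)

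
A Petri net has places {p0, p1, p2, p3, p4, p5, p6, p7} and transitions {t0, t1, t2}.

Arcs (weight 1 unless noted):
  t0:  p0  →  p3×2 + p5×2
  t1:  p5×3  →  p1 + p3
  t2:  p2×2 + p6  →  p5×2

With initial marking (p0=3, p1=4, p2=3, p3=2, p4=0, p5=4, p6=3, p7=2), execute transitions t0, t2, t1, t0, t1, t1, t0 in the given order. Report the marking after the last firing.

step 1: fire t0:  (p0=3, p1=4, p2=3, p3=2, p4=0, p5=4, p6=3, p7=2) → (p0=2, p1=4, p2=3, p3=4, p4=0, p5=6, p6=3, p7=2)
step 2: fire t2:  (p0=2, p1=4, p2=3, p3=4, p4=0, p5=6, p6=3, p7=2) → (p0=2, p1=4, p2=1, p3=4, p4=0, p5=8, p6=2, p7=2)
step 3: fire t1:  (p0=2, p1=4, p2=1, p3=4, p4=0, p5=8, p6=2, p7=2) → (p0=2, p1=5, p2=1, p3=5, p4=0, p5=5, p6=2, p7=2)
step 4: fire t0:  (p0=2, p1=5, p2=1, p3=5, p4=0, p5=5, p6=2, p7=2) → (p0=1, p1=5, p2=1, p3=7, p4=0, p5=7, p6=2, p7=2)
step 5: fire t1:  (p0=1, p1=5, p2=1, p3=7, p4=0, p5=7, p6=2, p7=2) → (p0=1, p1=6, p2=1, p3=8, p4=0, p5=4, p6=2, p7=2)
step 6: fire t1:  (p0=1, p1=6, p2=1, p3=8, p4=0, p5=4, p6=2, p7=2) → (p0=1, p1=7, p2=1, p3=9, p4=0, p5=1, p6=2, p7=2)
step 7: fire t0:  (p0=1, p1=7, p2=1, p3=9, p4=0, p5=1, p6=2, p7=2) → (p0=0, p1=7, p2=1, p3=11, p4=0, p5=3, p6=2, p7=2)

(p0=0, p1=7, p2=1, p3=11, p4=0, p5=3, p6=2, p7=2)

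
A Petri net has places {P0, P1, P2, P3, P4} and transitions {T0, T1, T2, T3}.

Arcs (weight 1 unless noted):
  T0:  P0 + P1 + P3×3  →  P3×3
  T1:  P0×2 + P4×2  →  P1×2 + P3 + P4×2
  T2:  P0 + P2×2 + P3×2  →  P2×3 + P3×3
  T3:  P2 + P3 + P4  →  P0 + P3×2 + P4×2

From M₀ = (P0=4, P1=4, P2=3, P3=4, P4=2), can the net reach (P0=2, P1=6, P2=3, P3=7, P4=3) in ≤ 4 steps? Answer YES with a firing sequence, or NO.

YES — reachable via ⟨T1, T2, T3⟩ (3 firings)

step 1: fire T1:  (P0=4, P1=4, P2=3, P3=4, P4=2) → (P0=2, P1=6, P2=3, P3=5, P4=2)
step 2: fire T2:  (P0=2, P1=6, P2=3, P3=5, P4=2) → (P0=1, P1=6, P2=4, P3=6, P4=2)
step 3: fire T3:  (P0=1, P1=6, P2=4, P3=6, P4=2) → (P0=2, P1=6, P2=3, P3=7, P4=3)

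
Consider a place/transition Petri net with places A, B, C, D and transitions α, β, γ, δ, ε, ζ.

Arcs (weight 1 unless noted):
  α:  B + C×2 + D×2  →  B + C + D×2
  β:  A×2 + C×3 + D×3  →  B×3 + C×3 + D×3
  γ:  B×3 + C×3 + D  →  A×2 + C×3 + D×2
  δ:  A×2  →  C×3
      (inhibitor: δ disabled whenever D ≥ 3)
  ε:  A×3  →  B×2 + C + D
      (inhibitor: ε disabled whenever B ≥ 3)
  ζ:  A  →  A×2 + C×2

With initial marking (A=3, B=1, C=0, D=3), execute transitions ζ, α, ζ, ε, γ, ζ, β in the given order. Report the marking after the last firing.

(A=3, B=3, C=6, D=5)

step 1: fire ζ:  (A=3, B=1, C=0, D=3) → (A=4, B=1, C=2, D=3)
step 2: fire α:  (A=4, B=1, C=2, D=3) → (A=4, B=1, C=1, D=3)
step 3: fire ζ:  (A=4, B=1, C=1, D=3) → (A=5, B=1, C=3, D=3)
step 4: fire ε:  (A=5, B=1, C=3, D=3) → (A=2, B=3, C=4, D=4)
step 5: fire γ:  (A=2, B=3, C=4, D=4) → (A=4, B=0, C=4, D=5)
step 6: fire ζ:  (A=4, B=0, C=4, D=5) → (A=5, B=0, C=6, D=5)
step 7: fire β:  (A=5, B=0, C=6, D=5) → (A=3, B=3, C=6, D=5)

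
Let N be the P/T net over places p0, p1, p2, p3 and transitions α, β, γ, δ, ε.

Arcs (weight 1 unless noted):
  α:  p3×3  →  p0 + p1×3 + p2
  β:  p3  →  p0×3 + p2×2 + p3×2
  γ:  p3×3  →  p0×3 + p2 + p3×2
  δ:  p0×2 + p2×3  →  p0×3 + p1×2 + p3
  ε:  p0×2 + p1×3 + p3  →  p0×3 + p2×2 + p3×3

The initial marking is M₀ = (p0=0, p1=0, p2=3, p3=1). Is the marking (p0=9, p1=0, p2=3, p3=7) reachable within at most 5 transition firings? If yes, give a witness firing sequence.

NO — not reachable within 5 firings

depth 0: 1 marking
depth 1: 2 markings reached so far
depth 2: 4 markings reached so far
depth 3: 10 markings reached so far
depth 4: 19 markings reached so far
depth 5: 39 markings reached so far
target is not among the 39 markings reachable within 5 steps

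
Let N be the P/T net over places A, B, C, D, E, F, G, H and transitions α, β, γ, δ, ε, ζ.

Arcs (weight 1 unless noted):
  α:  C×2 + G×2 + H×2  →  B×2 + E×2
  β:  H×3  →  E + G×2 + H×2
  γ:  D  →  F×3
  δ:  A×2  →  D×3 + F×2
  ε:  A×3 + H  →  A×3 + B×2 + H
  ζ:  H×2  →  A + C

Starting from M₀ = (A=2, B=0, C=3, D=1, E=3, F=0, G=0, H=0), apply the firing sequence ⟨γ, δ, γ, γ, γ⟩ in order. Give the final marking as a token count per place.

(A=0, B=0, C=3, D=0, E=3, F=14, G=0, H=0)

step 1: fire γ:  (A=2, B=0, C=3, D=1, E=3, F=0, G=0, H=0) → (A=2, B=0, C=3, D=0, E=3, F=3, G=0, H=0)
step 2: fire δ:  (A=2, B=0, C=3, D=0, E=3, F=3, G=0, H=0) → (A=0, B=0, C=3, D=3, E=3, F=5, G=0, H=0)
step 3: fire γ:  (A=0, B=0, C=3, D=3, E=3, F=5, G=0, H=0) → (A=0, B=0, C=3, D=2, E=3, F=8, G=0, H=0)
step 4: fire γ:  (A=0, B=0, C=3, D=2, E=3, F=8, G=0, H=0) → (A=0, B=0, C=3, D=1, E=3, F=11, G=0, H=0)
step 5: fire γ:  (A=0, B=0, C=3, D=1, E=3, F=11, G=0, H=0) → (A=0, B=0, C=3, D=0, E=3, F=14, G=0, H=0)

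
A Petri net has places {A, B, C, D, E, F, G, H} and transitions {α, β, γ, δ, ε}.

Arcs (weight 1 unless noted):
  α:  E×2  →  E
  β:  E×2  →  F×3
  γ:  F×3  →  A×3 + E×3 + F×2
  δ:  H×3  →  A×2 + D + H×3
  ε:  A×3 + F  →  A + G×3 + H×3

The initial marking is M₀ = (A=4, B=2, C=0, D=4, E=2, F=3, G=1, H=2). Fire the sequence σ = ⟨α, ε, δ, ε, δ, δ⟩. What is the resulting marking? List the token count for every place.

step 1: fire α:  (A=4, B=2, C=0, D=4, E=2, F=3, G=1, H=2) → (A=4, B=2, C=0, D=4, E=1, F=3, G=1, H=2)
step 2: fire ε:  (A=4, B=2, C=0, D=4, E=1, F=3, G=1, H=2) → (A=2, B=2, C=0, D=4, E=1, F=2, G=4, H=5)
step 3: fire δ:  (A=2, B=2, C=0, D=4, E=1, F=2, G=4, H=5) → (A=4, B=2, C=0, D=5, E=1, F=2, G=4, H=5)
step 4: fire ε:  (A=4, B=2, C=0, D=5, E=1, F=2, G=4, H=5) → (A=2, B=2, C=0, D=5, E=1, F=1, G=7, H=8)
step 5: fire δ:  (A=2, B=2, C=0, D=5, E=1, F=1, G=7, H=8) → (A=4, B=2, C=0, D=6, E=1, F=1, G=7, H=8)
step 6: fire δ:  (A=4, B=2, C=0, D=6, E=1, F=1, G=7, H=8) → (A=6, B=2, C=0, D=7, E=1, F=1, G=7, H=8)

(A=6, B=2, C=0, D=7, E=1, F=1, G=7, H=8)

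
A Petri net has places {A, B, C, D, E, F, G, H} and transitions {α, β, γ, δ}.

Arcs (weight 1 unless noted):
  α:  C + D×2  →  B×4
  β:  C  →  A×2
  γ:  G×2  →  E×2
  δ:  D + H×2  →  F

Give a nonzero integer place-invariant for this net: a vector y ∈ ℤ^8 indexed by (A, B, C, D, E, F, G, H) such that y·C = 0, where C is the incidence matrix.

Incidence matrix C (rows=places, cols=transitions):
        α    β    γ    δ
    A   0    2    0    0
    B   4    0    0    0
    C  -1   -1    0    0
    D  -2    0    0   -1
    E   0    0    2    0
    F   0    0    0    1
    G   0    0   -2    0
    H   0    0    0   -2

Candidate y = [2, 1, 4, 0, 0, 0, 0, 0]; check y·C column-wise:
  col α: 2·0 + 1·4 + 4·-1 + 0·-2 = 0
  col β: 2·2 + 1·0 + 4·-1 = 0
  col γ: 2·0 + 1·0 + 4·0 + 0·2 + 0·-2 = 0
  col δ: 2·0 + 1·0 + 4·0 + 0·-1 + 0·1 + 0·-2 = 0

y = (A:2, B:1, C:4, D:0, E:0, F:0, G:0, H:0)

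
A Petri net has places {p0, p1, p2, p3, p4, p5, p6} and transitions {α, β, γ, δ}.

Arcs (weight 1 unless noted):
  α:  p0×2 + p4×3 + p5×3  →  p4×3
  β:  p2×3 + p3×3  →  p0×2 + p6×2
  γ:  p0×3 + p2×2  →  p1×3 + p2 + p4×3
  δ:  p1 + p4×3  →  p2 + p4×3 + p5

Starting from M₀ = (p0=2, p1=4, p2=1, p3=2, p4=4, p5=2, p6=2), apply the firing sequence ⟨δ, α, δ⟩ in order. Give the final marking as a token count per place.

(p0=0, p1=2, p2=3, p3=2, p4=4, p5=1, p6=2)

step 1: fire δ:  (p0=2, p1=4, p2=1, p3=2, p4=4, p5=2, p6=2) → (p0=2, p1=3, p2=2, p3=2, p4=4, p5=3, p6=2)
step 2: fire α:  (p0=2, p1=3, p2=2, p3=2, p4=4, p5=3, p6=2) → (p0=0, p1=3, p2=2, p3=2, p4=4, p5=0, p6=2)
step 3: fire δ:  (p0=0, p1=3, p2=2, p3=2, p4=4, p5=0, p6=2) → (p0=0, p1=2, p2=3, p3=2, p4=4, p5=1, p6=2)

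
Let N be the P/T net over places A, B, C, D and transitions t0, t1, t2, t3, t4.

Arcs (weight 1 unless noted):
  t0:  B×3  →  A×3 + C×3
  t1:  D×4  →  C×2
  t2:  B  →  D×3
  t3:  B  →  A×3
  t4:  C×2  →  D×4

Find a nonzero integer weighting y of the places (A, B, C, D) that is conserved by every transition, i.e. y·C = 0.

Incidence matrix C (rows=places, cols=transitions):
       t0   t1   t2   t3   t4
    A   3    0    0    3    0
    B  -3    0   -1   -1    0
    C   3    2    0    0   -2
    D   0   -4    3    0    4

Candidate y = [1, 3, 2, 1]; check y·C column-wise:
  col t0: 1·3 + 3·-3 + 2·3 + 1·0 = 0
  col t1: 1·0 + 3·0 + 2·2 + 1·-4 = 0
  col t2: 1·0 + 3·-1 + 2·0 + 1·3 = 0
  col t3: 1·3 + 3·-1 + 2·0 + 1·0 = 0
  col t4: 1·0 + 3·0 + 2·-2 + 1·4 = 0

y = (A:1, B:3, C:2, D:1)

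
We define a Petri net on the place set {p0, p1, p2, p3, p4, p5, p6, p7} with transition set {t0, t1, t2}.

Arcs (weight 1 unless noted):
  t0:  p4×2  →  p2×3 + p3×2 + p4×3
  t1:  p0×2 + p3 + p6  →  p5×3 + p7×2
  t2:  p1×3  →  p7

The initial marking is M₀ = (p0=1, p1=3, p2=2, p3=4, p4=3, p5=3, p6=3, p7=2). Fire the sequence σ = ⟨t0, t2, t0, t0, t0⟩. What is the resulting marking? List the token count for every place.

step 1: fire t0:  (p0=1, p1=3, p2=2, p3=4, p4=3, p5=3, p6=3, p7=2) → (p0=1, p1=3, p2=5, p3=6, p4=4, p5=3, p6=3, p7=2)
step 2: fire t2:  (p0=1, p1=3, p2=5, p3=6, p4=4, p5=3, p6=3, p7=2) → (p0=1, p1=0, p2=5, p3=6, p4=4, p5=3, p6=3, p7=3)
step 3: fire t0:  (p0=1, p1=0, p2=5, p3=6, p4=4, p5=3, p6=3, p7=3) → (p0=1, p1=0, p2=8, p3=8, p4=5, p5=3, p6=3, p7=3)
step 4: fire t0:  (p0=1, p1=0, p2=8, p3=8, p4=5, p5=3, p6=3, p7=3) → (p0=1, p1=0, p2=11, p3=10, p4=6, p5=3, p6=3, p7=3)
step 5: fire t0:  (p0=1, p1=0, p2=11, p3=10, p4=6, p5=3, p6=3, p7=3) → (p0=1, p1=0, p2=14, p3=12, p4=7, p5=3, p6=3, p7=3)

(p0=1, p1=0, p2=14, p3=12, p4=7, p5=3, p6=3, p7=3)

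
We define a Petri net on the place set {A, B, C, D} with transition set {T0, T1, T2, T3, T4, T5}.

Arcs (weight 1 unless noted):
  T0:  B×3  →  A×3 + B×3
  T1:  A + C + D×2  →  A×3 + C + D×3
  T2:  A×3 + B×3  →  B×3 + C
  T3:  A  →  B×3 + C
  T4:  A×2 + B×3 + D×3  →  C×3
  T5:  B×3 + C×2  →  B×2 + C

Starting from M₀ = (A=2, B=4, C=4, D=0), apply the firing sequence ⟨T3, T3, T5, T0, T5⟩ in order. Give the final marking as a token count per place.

(A=3, B=8, C=4, D=0)

step 1: fire T3:  (A=2, B=4, C=4, D=0) → (A=1, B=7, C=5, D=0)
step 2: fire T3:  (A=1, B=7, C=5, D=0) → (A=0, B=10, C=6, D=0)
step 3: fire T5:  (A=0, B=10, C=6, D=0) → (A=0, B=9, C=5, D=0)
step 4: fire T0:  (A=0, B=9, C=5, D=0) → (A=3, B=9, C=5, D=0)
step 5: fire T5:  (A=3, B=9, C=5, D=0) → (A=3, B=8, C=4, D=0)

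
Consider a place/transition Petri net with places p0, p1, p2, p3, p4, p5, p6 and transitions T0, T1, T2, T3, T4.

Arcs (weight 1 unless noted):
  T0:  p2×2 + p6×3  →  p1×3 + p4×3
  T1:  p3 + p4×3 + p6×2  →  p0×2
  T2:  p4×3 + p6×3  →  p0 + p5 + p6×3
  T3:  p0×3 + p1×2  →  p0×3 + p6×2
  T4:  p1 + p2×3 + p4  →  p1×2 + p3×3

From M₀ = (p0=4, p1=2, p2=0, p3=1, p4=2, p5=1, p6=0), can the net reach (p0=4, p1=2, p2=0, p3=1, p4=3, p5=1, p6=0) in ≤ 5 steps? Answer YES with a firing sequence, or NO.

NO — not reachable within 5 firings

depth 0: 1 marking
depth 1: 2 markings reached so far
depth 2: 2 markings reached so far
(frontier empty at depth 2; search complete)
target is not among the 2 markings reachable within 5 steps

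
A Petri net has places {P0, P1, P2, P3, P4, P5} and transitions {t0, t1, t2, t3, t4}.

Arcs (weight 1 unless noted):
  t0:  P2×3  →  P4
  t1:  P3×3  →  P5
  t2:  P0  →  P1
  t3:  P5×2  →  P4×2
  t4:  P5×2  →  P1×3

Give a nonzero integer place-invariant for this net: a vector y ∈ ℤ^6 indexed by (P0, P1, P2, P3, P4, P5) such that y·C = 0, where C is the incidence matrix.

y = (P0:2, P1:2, P2:1, P3:1, P4:3, P5:3)

Incidence matrix C (rows=places, cols=transitions):
       t0   t1   t2   t3   t4
   P0   0    0   -1    0    0
   P1   0    0    1    0    3
   P2  -3    0    0    0    0
   P3   0   -3    0    0    0
   P4   1    0    0    2    0
   P5   0    1    0   -2   -2

Candidate y = [2, 2, 1, 1, 3, 3]; check y·C column-wise:
  col t0: 2·0 + 2·0 + 1·-3 + 1·0 + 3·1 + 3·0 = 0
  col t1: 2·0 + 2·0 + 1·0 + 1·-3 + 3·0 + 3·1 = 0
  col t2: 2·-1 + 2·1 + 1·0 + 1·0 + 3·0 + 3·0 = 0
  col t3: 2·0 + 2·0 + 1·0 + 1·0 + 3·2 + 3·-2 = 0
  col t4: 2·0 + 2·3 + 1·0 + 1·0 + 3·0 + 3·-2 = 0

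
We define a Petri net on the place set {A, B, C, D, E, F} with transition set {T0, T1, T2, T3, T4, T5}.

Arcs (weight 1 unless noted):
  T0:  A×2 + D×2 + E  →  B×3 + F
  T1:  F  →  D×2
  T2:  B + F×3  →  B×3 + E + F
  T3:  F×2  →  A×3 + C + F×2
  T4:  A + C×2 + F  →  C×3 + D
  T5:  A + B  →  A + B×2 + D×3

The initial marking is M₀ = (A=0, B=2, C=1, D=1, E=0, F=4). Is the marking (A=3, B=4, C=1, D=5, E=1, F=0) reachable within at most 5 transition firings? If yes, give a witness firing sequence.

NO — not reachable within 5 firings

depth 0: 1 marking
depth 1: 4 markings reached so far
depth 2: 11 markings reached so far
depth 3: 27 markings reached so far
depth 4: 61 markings reached so far
depth 5: 120 markings reached so far
target is not among the 120 markings reachable within 5 steps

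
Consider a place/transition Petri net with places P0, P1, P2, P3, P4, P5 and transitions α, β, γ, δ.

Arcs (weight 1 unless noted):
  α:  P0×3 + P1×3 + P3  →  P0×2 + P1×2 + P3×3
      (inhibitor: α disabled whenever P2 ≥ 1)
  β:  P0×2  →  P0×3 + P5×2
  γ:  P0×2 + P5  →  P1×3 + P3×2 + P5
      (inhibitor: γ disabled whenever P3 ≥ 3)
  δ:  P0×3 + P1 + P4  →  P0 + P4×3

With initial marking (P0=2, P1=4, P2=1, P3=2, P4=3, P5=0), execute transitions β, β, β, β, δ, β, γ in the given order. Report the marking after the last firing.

(P0=3, P1=6, P2=1, P3=4, P4=5, P5=10)

step 1: fire β:  (P0=2, P1=4, P2=1, P3=2, P4=3, P5=0) → (P0=3, P1=4, P2=1, P3=2, P4=3, P5=2)
step 2: fire β:  (P0=3, P1=4, P2=1, P3=2, P4=3, P5=2) → (P0=4, P1=4, P2=1, P3=2, P4=3, P5=4)
step 3: fire β:  (P0=4, P1=4, P2=1, P3=2, P4=3, P5=4) → (P0=5, P1=4, P2=1, P3=2, P4=3, P5=6)
step 4: fire β:  (P0=5, P1=4, P2=1, P3=2, P4=3, P5=6) → (P0=6, P1=4, P2=1, P3=2, P4=3, P5=8)
step 5: fire δ:  (P0=6, P1=4, P2=1, P3=2, P4=3, P5=8) → (P0=4, P1=3, P2=1, P3=2, P4=5, P5=8)
step 6: fire β:  (P0=4, P1=3, P2=1, P3=2, P4=5, P5=8) → (P0=5, P1=3, P2=1, P3=2, P4=5, P5=10)
step 7: fire γ:  (P0=5, P1=3, P2=1, P3=2, P4=5, P5=10) → (P0=3, P1=6, P2=1, P3=4, P4=5, P5=10)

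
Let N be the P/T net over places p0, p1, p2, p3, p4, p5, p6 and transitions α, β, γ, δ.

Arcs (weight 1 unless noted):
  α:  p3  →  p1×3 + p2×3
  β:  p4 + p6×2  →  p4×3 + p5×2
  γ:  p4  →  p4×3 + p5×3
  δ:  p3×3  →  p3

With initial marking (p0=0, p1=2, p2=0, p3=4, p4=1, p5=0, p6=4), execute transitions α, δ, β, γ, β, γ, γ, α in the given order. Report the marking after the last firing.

(p0=0, p1=8, p2=6, p3=0, p4=11, p5=13, p6=0)

step 1: fire α:  (p0=0, p1=2, p2=0, p3=4, p4=1, p5=0, p6=4) → (p0=0, p1=5, p2=3, p3=3, p4=1, p5=0, p6=4)
step 2: fire δ:  (p0=0, p1=5, p2=3, p3=3, p4=1, p5=0, p6=4) → (p0=0, p1=5, p2=3, p3=1, p4=1, p5=0, p6=4)
step 3: fire β:  (p0=0, p1=5, p2=3, p3=1, p4=1, p5=0, p6=4) → (p0=0, p1=5, p2=3, p3=1, p4=3, p5=2, p6=2)
step 4: fire γ:  (p0=0, p1=5, p2=3, p3=1, p4=3, p5=2, p6=2) → (p0=0, p1=5, p2=3, p3=1, p4=5, p5=5, p6=2)
step 5: fire β:  (p0=0, p1=5, p2=3, p3=1, p4=5, p5=5, p6=2) → (p0=0, p1=5, p2=3, p3=1, p4=7, p5=7, p6=0)
step 6: fire γ:  (p0=0, p1=5, p2=3, p3=1, p4=7, p5=7, p6=0) → (p0=0, p1=5, p2=3, p3=1, p4=9, p5=10, p6=0)
step 7: fire γ:  (p0=0, p1=5, p2=3, p3=1, p4=9, p5=10, p6=0) → (p0=0, p1=5, p2=3, p3=1, p4=11, p5=13, p6=0)
step 8: fire α:  (p0=0, p1=5, p2=3, p3=1, p4=11, p5=13, p6=0) → (p0=0, p1=8, p2=6, p3=0, p4=11, p5=13, p6=0)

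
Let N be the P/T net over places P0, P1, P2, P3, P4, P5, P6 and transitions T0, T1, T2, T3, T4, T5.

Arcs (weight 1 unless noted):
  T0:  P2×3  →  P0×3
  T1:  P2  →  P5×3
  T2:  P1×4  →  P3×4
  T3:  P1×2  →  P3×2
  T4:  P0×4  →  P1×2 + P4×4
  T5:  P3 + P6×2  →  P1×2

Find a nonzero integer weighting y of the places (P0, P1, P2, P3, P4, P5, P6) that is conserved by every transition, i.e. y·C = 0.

y = (P0:3, P1:0, P2:3, P3:0, P4:3, P5:1, P6:0)

Incidence matrix C (rows=places, cols=transitions):
       T0   T1   T2   T3   T4   T5
   P0   3    0    0    0   -4    0
   P1   0    0   -4   -2    2    2
   P2  -3   -1    0    0    0    0
   P3   0    0    4    2    0   -1
   P4   0    0    0    0    4    0
   P5   0    3    0    0    0    0
   P6   0    0    0    0    0   -2

Candidate y = [3, 0, 3, 0, 3, 1, 0]; check y·C column-wise:
  col T0: 3·3 + 3·-3 + 3·0 + 1·0 = 0
  col T1: 3·0 + 3·-1 + 3·0 + 1·3 = 0
  col T2: 3·0 + 0·-4 + 3·0 + 0·4 + 3·0 + 1·0 = 0
  col T3: 3·0 + 0·-2 + 3·0 + 0·2 + 3·0 + 1·0 = 0
  col T4: 3·-4 + 0·2 + 3·0 + 3·4 + 1·0 = 0
  col T5: 3·0 + 0·2 + 3·0 + 0·-1 + 3·0 + 1·0 + 0·-2 = 0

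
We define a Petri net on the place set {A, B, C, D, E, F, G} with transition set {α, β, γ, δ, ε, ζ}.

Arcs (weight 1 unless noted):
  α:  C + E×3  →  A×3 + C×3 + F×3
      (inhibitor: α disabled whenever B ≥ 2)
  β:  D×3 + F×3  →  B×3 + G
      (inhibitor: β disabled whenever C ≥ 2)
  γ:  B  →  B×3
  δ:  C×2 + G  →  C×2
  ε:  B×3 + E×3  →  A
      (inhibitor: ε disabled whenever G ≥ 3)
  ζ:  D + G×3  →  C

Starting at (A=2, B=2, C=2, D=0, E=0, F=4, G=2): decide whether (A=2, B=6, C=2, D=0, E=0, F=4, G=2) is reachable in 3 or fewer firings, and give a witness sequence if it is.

YES — reachable via ⟨γ, γ⟩ (2 firings)

step 1: fire γ:  (A=2, B=2, C=2, D=0, E=0, F=4, G=2) → (A=2, B=4, C=2, D=0, E=0, F=4, G=2)
step 2: fire γ:  (A=2, B=4, C=2, D=0, E=0, F=4, G=2) → (A=2, B=6, C=2, D=0, E=0, F=4, G=2)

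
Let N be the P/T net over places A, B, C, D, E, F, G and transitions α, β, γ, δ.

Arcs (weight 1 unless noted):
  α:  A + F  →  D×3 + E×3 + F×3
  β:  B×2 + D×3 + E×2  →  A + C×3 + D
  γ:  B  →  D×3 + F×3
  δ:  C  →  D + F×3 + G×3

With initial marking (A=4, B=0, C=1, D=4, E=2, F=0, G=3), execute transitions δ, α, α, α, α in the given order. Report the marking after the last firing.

step 1: fire δ:  (A=4, B=0, C=1, D=4, E=2, F=0, G=3) → (A=4, B=0, C=0, D=5, E=2, F=3, G=6)
step 2: fire α:  (A=4, B=0, C=0, D=5, E=2, F=3, G=6) → (A=3, B=0, C=0, D=8, E=5, F=5, G=6)
step 3: fire α:  (A=3, B=0, C=0, D=8, E=5, F=5, G=6) → (A=2, B=0, C=0, D=11, E=8, F=7, G=6)
step 4: fire α:  (A=2, B=0, C=0, D=11, E=8, F=7, G=6) → (A=1, B=0, C=0, D=14, E=11, F=9, G=6)
step 5: fire α:  (A=1, B=0, C=0, D=14, E=11, F=9, G=6) → (A=0, B=0, C=0, D=17, E=14, F=11, G=6)

(A=0, B=0, C=0, D=17, E=14, F=11, G=6)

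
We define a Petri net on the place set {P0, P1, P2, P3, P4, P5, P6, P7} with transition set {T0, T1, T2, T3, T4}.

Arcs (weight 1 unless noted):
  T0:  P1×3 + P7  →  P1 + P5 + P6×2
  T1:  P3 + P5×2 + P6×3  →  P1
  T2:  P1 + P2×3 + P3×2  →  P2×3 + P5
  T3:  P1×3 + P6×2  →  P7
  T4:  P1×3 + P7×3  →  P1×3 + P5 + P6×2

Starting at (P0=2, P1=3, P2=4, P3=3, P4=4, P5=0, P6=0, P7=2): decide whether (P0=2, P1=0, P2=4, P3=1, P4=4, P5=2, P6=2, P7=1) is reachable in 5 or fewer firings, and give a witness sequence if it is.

step 1: fire T0:  (P0=2, P1=3, P2=4, P3=3, P4=4, P5=0, P6=0, P7=2) → (P0=2, P1=1, P2=4, P3=3, P4=4, P5=1, P6=2, P7=1)
step 2: fire T2:  (P0=2, P1=1, P2=4, P3=3, P4=4, P5=1, P6=2, P7=1) → (P0=2, P1=0, P2=4, P3=1, P4=4, P5=2, P6=2, P7=1)

YES — reachable via ⟨T0, T2⟩ (2 firings)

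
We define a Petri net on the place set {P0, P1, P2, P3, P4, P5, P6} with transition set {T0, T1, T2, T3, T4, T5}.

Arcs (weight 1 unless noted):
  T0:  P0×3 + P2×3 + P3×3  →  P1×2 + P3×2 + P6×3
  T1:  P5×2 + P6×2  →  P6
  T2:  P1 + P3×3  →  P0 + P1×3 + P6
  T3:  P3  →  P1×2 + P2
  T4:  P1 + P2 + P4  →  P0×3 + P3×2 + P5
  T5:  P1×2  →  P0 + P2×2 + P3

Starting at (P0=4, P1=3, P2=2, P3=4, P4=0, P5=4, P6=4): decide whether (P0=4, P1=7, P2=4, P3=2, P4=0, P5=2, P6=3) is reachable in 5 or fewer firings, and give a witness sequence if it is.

step 1: fire T1:  (P0=4, P1=3, P2=2, P3=4, P4=0, P5=4, P6=4) → (P0=4, P1=3, P2=2, P3=4, P4=0, P5=2, P6=3)
step 2: fire T3:  (P0=4, P1=3, P2=2, P3=4, P4=0, P5=2, P6=3) → (P0=4, P1=5, P2=3, P3=3, P4=0, P5=2, P6=3)
step 3: fire T3:  (P0=4, P1=5, P2=3, P3=3, P4=0, P5=2, P6=3) → (P0=4, P1=7, P2=4, P3=2, P4=0, P5=2, P6=3)

YES — reachable via ⟨T1, T3, T3⟩ (3 firings)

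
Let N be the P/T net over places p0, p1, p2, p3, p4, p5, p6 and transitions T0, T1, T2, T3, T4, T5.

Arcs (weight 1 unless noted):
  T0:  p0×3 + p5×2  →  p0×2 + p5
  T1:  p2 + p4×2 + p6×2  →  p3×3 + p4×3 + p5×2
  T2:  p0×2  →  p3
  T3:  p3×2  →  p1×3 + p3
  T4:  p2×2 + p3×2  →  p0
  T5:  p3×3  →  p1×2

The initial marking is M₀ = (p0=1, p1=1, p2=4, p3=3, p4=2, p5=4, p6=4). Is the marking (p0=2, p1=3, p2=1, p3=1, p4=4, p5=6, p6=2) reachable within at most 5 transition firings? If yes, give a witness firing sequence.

depth 0: 1 marking
depth 1: 5 markings reached so far
depth 2: 12 markings reached so far
depth 3: 23 markings reached so far
depth 4: 35 markings reached so far
depth 5: 49 markings reached so far
target is not among the 49 markings reachable within 5 steps

NO — not reachable within 5 firings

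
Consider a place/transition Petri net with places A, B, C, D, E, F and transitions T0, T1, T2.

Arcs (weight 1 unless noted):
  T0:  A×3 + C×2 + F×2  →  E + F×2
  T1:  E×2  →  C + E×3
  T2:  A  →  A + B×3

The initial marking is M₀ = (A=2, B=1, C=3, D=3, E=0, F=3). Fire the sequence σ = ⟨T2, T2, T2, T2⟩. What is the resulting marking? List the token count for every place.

step 1: fire T2:  (A=2, B=1, C=3, D=3, E=0, F=3) → (A=2, B=4, C=3, D=3, E=0, F=3)
step 2: fire T2:  (A=2, B=4, C=3, D=3, E=0, F=3) → (A=2, B=7, C=3, D=3, E=0, F=3)
step 3: fire T2:  (A=2, B=7, C=3, D=3, E=0, F=3) → (A=2, B=10, C=3, D=3, E=0, F=3)
step 4: fire T2:  (A=2, B=10, C=3, D=3, E=0, F=3) → (A=2, B=13, C=3, D=3, E=0, F=3)

(A=2, B=13, C=3, D=3, E=0, F=3)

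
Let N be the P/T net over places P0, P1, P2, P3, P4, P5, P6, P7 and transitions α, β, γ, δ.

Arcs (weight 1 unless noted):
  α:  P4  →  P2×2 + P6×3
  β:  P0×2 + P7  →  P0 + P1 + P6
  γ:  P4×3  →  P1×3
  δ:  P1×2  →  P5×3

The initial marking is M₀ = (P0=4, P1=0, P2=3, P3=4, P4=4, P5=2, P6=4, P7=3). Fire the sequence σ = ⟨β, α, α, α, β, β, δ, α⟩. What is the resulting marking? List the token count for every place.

(P0=1, P1=1, P2=11, P3=4, P4=0, P5=5, P6=19, P7=0)

step 1: fire β:  (P0=4, P1=0, P2=3, P3=4, P4=4, P5=2, P6=4, P7=3) → (P0=3, P1=1, P2=3, P3=4, P4=4, P5=2, P6=5, P7=2)
step 2: fire α:  (P0=3, P1=1, P2=3, P3=4, P4=4, P5=2, P6=5, P7=2) → (P0=3, P1=1, P2=5, P3=4, P4=3, P5=2, P6=8, P7=2)
step 3: fire α:  (P0=3, P1=1, P2=5, P3=4, P4=3, P5=2, P6=8, P7=2) → (P0=3, P1=1, P2=7, P3=4, P4=2, P5=2, P6=11, P7=2)
step 4: fire α:  (P0=3, P1=1, P2=7, P3=4, P4=2, P5=2, P6=11, P7=2) → (P0=3, P1=1, P2=9, P3=4, P4=1, P5=2, P6=14, P7=2)
step 5: fire β:  (P0=3, P1=1, P2=9, P3=4, P4=1, P5=2, P6=14, P7=2) → (P0=2, P1=2, P2=9, P3=4, P4=1, P5=2, P6=15, P7=1)
step 6: fire β:  (P0=2, P1=2, P2=9, P3=4, P4=1, P5=2, P6=15, P7=1) → (P0=1, P1=3, P2=9, P3=4, P4=1, P5=2, P6=16, P7=0)
step 7: fire δ:  (P0=1, P1=3, P2=9, P3=4, P4=1, P5=2, P6=16, P7=0) → (P0=1, P1=1, P2=9, P3=4, P4=1, P5=5, P6=16, P7=0)
step 8: fire α:  (P0=1, P1=1, P2=9, P3=4, P4=1, P5=5, P6=16, P7=0) → (P0=1, P1=1, P2=11, P3=4, P4=0, P5=5, P6=19, P7=0)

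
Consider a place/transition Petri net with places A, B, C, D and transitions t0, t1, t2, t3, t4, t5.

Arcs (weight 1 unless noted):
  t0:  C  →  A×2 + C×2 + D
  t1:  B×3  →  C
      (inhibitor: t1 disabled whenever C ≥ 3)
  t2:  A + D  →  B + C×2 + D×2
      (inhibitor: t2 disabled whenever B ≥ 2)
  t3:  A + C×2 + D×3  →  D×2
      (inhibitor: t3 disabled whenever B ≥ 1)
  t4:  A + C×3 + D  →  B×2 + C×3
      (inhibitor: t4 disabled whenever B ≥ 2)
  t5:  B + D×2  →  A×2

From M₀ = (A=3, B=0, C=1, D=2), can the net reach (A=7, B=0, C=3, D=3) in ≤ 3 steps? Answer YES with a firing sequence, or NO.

NO — not reachable within 3 firings

depth 0: 1 marking
depth 1: 3 markings reached so far
depth 2: 9 markings reached so far
depth 3: 19 markings reached so far
target is not among the 19 markings reachable within 3 steps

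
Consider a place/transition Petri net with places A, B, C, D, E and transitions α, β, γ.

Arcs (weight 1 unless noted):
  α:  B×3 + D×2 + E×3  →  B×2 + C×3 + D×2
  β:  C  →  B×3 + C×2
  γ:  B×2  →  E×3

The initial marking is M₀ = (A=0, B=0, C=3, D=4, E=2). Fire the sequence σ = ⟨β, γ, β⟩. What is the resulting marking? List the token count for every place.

(A=0, B=4, C=5, D=4, E=5)

step 1: fire β:  (A=0, B=0, C=3, D=4, E=2) → (A=0, B=3, C=4, D=4, E=2)
step 2: fire γ:  (A=0, B=3, C=4, D=4, E=2) → (A=0, B=1, C=4, D=4, E=5)
step 3: fire β:  (A=0, B=1, C=4, D=4, E=5) → (A=0, B=4, C=5, D=4, E=5)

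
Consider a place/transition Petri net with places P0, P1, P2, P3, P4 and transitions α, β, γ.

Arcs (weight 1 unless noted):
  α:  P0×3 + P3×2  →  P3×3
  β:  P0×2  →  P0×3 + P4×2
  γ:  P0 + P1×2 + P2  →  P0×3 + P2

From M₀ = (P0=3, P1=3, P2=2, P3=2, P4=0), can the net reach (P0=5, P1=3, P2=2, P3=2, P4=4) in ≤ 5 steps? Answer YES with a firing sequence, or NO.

step 1: fire β:  (P0=3, P1=3, P2=2, P3=2, P4=0) → (P0=4, P1=3, P2=2, P3=2, P4=2)
step 2: fire β:  (P0=4, P1=3, P2=2, P3=2, P4=2) → (P0=5, P1=3, P2=2, P3=2, P4=4)

YES — reachable via ⟨β, β⟩ (2 firings)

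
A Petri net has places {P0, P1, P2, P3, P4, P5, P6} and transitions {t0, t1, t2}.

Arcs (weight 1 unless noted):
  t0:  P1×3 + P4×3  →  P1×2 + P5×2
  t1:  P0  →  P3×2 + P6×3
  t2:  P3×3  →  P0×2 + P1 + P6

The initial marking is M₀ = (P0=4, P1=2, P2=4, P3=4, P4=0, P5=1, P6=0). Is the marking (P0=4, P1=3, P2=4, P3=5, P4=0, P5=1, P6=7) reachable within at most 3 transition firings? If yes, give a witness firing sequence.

YES — reachable via ⟨t1, t1, t2⟩ (3 firings)

step 1: fire t1:  (P0=4, P1=2, P2=4, P3=4, P4=0, P5=1, P6=0) → (P0=3, P1=2, P2=4, P3=6, P4=0, P5=1, P6=3)
step 2: fire t1:  (P0=3, P1=2, P2=4, P3=6, P4=0, P5=1, P6=3) → (P0=2, P1=2, P2=4, P3=8, P4=0, P5=1, P6=6)
step 3: fire t2:  (P0=2, P1=2, P2=4, P3=8, P4=0, P5=1, P6=6) → (P0=4, P1=3, P2=4, P3=5, P4=0, P5=1, P6=7)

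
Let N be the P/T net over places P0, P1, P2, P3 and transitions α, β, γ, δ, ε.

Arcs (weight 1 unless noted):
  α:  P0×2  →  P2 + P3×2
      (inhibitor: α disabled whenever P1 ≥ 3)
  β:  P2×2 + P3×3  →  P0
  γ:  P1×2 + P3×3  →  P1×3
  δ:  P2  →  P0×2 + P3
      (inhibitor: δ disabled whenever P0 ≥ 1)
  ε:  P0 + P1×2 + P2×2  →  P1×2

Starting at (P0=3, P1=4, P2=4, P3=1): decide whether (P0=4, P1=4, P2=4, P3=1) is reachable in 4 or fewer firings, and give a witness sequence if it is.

depth 0: 1 marking
depth 1: 2 markings reached so far
depth 2: 3 markings reached so far
depth 3: 3 markings reached so far
(frontier empty at depth 3; search complete)
target is not among the 3 markings reachable within 4 steps

NO — not reachable within 4 firings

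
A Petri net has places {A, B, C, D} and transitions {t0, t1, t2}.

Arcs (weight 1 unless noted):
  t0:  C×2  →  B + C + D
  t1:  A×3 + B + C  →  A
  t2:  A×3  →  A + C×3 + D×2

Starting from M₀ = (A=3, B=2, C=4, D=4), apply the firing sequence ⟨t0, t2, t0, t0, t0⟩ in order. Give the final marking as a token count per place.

step 1: fire t0:  (A=3, B=2, C=4, D=4) → (A=3, B=3, C=3, D=5)
step 2: fire t2:  (A=3, B=3, C=3, D=5) → (A=1, B=3, C=6, D=7)
step 3: fire t0:  (A=1, B=3, C=6, D=7) → (A=1, B=4, C=5, D=8)
step 4: fire t0:  (A=1, B=4, C=5, D=8) → (A=1, B=5, C=4, D=9)
step 5: fire t0:  (A=1, B=5, C=4, D=9) → (A=1, B=6, C=3, D=10)

(A=1, B=6, C=3, D=10)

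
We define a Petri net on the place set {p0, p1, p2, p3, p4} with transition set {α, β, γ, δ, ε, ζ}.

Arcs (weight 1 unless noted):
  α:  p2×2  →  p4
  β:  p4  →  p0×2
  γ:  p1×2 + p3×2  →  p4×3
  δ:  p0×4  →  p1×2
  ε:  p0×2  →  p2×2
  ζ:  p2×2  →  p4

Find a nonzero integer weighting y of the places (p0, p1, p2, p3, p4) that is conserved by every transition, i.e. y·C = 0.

y = (p0:1, p1:2, p2:1, p3:1, p4:2)

Incidence matrix C (rows=places, cols=transitions):
        α    β    γ    δ    ε    ζ
   p0   0    2    0   -4   -2    0
   p1   0    0   -2    2    0    0
   p2  -2    0    0    0    2   -2
   p3   0    0   -2    0    0    0
   p4   1   -1    3    0    0    1

Candidate y = [1, 2, 1, 1, 2]; check y·C column-wise:
  col α: 1·0 + 2·0 + 1·-2 + 1·0 + 2·1 = 0
  col β: 1·2 + 2·0 + 1·0 + 1·0 + 2·-1 = 0
  col γ: 1·0 + 2·-2 + 1·0 + 1·-2 + 2·3 = 0
  col δ: 1·-4 + 2·2 + 1·0 + 1·0 + 2·0 = 0
  col ε: 1·-2 + 2·0 + 1·2 + 1·0 + 2·0 = 0
  col ζ: 1·0 + 2·0 + 1·-2 + 1·0 + 2·1 = 0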